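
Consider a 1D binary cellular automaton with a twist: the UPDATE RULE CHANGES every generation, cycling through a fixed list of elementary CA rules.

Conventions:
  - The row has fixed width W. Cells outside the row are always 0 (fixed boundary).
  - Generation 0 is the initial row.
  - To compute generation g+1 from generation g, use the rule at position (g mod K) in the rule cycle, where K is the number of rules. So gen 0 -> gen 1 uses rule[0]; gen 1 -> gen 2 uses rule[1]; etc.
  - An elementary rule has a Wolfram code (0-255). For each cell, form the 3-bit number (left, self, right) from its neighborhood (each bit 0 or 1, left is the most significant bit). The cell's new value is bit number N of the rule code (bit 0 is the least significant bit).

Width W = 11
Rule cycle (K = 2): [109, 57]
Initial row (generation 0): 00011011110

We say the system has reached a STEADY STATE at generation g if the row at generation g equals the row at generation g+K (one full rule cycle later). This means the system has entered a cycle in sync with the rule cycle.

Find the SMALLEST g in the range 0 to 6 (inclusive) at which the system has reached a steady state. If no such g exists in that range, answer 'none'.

Gen 0: 00011011110
Gen 1 (rule 109): 11011110010
Gen 2 (rule 57): 10110001001
Gen 3 (rule 109): 11110101001
Gen 4 (rule 57): 10001010100
Gen 5 (rule 109): 10101111101
Gen 6 (rule 57): 01011000010
Gen 7 (rule 109): 01111011010
Gen 8 (rule 57): 01000110101

Answer: none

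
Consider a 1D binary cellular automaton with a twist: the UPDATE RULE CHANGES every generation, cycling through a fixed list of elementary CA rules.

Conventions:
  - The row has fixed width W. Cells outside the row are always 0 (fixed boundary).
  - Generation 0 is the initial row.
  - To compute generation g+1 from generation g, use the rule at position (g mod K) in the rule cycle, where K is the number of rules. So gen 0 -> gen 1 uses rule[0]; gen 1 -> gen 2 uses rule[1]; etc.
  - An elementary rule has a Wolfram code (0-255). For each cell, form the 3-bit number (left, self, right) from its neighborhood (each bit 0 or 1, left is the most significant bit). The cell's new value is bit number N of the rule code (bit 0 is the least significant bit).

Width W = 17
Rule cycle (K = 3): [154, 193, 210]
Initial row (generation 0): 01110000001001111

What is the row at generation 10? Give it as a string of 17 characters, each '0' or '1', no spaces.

Answer: 10010110101111010

Derivation:
Gen 0: 01110000001001111
Gen 1 (rule 154): 11101000010111110
Gen 2 (rule 193): 01100011000011110
Gen 3 (rule 210): 10110101100101111
Gen 4 (rule 154): 00100001011001110
Gen 5 (rule 193): 10001100001000110
Gen 6 (rule 210): 01010110010101011
Gen 7 (rule 154): 10000101100000010
Gen 8 (rule 193): 00110000101111000
Gen 9 (rule 210): 01011001000111100
Gen 10 (rule 154): 10010110101111010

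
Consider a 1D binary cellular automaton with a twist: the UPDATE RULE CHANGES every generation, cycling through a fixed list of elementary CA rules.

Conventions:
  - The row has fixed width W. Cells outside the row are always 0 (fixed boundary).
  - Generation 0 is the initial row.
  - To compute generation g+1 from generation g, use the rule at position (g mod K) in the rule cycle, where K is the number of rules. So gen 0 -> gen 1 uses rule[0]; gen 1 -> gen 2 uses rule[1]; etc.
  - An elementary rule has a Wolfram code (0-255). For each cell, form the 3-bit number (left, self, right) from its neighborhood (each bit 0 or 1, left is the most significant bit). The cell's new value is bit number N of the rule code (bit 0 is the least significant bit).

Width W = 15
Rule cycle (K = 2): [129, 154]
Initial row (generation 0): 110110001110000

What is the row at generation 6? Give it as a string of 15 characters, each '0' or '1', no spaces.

Gen 0: 110110001110000
Gen 1 (rule 129): 000000100100111
Gen 2 (rule 154): 000001011011110
Gen 3 (rule 129): 111100000001100
Gen 4 (rule 154): 111010000011010
Gen 5 (rule 129): 010000111000000
Gen 6 (rule 154): 101001110100000

Answer: 101001110100000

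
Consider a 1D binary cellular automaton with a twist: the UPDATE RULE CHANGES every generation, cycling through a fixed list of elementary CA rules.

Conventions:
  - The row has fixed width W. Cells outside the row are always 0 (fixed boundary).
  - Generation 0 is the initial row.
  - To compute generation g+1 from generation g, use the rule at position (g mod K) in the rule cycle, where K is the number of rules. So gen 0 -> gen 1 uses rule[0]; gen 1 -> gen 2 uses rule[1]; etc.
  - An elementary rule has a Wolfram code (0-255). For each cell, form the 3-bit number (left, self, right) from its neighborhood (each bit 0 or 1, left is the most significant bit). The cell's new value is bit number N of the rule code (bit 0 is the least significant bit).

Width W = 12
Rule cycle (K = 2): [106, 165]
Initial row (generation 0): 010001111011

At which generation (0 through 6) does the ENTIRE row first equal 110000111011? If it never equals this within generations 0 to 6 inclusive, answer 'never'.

Gen 0: 010001111011
Gen 1 (rule 106): 100011001111
Gen 2 (rule 165): 101000000110
Gen 3 (rule 106): 010000001110
Gen 4 (rule 165): 010111100100
Gen 5 (rule 106): 101100101000
Gen 6 (rule 165): 110000111011

Answer: 6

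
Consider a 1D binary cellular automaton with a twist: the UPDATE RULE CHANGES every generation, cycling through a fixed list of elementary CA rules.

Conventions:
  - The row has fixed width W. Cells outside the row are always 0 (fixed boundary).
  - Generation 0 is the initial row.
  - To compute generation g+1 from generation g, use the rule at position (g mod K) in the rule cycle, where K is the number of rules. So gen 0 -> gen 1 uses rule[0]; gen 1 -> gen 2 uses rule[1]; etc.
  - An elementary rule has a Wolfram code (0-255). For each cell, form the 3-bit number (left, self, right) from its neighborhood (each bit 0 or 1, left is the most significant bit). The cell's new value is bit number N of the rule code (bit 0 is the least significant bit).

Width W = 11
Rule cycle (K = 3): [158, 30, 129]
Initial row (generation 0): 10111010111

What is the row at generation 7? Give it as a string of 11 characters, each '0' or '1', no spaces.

Gen 0: 10111010111
Gen 1 (rule 158): 10110010110
Gen 2 (rule 30): 10101110101
Gen 3 (rule 129): 00000100000
Gen 4 (rule 158): 00001110000
Gen 5 (rule 30): 00011001000
Gen 6 (rule 129): 11000000011
Gen 7 (rule 158): 10100000110

Answer: 10100000110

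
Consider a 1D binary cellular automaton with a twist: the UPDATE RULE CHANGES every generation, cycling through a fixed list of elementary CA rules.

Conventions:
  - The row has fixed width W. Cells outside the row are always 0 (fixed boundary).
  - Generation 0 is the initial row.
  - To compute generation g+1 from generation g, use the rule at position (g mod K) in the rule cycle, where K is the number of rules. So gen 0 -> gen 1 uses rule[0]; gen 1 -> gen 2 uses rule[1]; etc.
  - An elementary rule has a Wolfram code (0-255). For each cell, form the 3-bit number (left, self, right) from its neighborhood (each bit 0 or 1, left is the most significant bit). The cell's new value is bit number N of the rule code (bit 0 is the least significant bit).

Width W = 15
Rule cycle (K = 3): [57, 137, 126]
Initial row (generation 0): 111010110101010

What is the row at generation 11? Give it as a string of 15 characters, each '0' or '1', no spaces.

Answer: 000000000100110

Derivation:
Gen 0: 111010110101010
Gen 1 (rule 57): 100101101010101
Gen 2 (rule 137): 000001000000000
Gen 3 (rule 126): 000011100000000
Gen 4 (rule 57): 111010011111111
Gen 5 (rule 137): 110000011111110
Gen 6 (rule 126): 111000110000011
Gen 7 (rule 57): 100110101111010
Gen 8 (rule 137): 000100001110000
Gen 9 (rule 126): 001110011011000
Gen 10 (rule 57): 101001010110111
Gen 11 (rule 137): 000000000100110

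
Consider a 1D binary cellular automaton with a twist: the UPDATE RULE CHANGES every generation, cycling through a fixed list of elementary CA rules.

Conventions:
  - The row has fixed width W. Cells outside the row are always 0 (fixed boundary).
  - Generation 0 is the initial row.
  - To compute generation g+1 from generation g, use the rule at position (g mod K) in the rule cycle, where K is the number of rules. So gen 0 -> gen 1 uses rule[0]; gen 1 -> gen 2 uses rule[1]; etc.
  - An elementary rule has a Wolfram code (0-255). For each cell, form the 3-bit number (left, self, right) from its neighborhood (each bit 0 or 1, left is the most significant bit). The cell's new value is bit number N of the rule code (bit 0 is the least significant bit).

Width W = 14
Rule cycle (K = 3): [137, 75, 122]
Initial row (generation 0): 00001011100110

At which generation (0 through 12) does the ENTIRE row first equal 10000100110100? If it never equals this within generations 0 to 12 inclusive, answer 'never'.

Answer: never

Derivation:
Gen 0: 00001011100110
Gen 1 (rule 137): 11100011000100
Gen 2 (rule 75): 10101111011001
Gen 3 (rule 122): 01011001111110
Gen 4 (rule 137): 00010001111100
Gen 5 (rule 75): 11100111000101
Gen 6 (rule 122): 10111101101010
Gen 7 (rule 137): 00111001000000
Gen 8 (rule 75): 11101010011111
Gen 9 (rule 122): 10110101110001
Gen 10 (rule 137): 00100001100100
Gen 11 (rule 75): 11001111101001
Gen 12 (rule 122): 11111000110110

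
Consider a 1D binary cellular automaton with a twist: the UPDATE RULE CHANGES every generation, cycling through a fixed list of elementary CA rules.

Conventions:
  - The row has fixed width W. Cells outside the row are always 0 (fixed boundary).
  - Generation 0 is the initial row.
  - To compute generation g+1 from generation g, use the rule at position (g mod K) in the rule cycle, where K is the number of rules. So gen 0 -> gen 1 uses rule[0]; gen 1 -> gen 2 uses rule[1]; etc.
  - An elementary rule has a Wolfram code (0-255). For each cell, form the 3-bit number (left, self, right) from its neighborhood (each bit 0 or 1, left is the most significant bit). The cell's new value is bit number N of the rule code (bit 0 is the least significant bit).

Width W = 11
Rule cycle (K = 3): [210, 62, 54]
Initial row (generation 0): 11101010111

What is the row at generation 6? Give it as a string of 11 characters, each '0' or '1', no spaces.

Answer: 00001010011

Derivation:
Gen 0: 11101010111
Gen 1 (rule 210): 01100000011
Gen 2 (rule 62): 11010000110
Gen 3 (rule 54): 00111001001
Gen 4 (rule 210): 01011110110
Gen 5 (rule 62): 11110001101
Gen 6 (rule 54): 00001010011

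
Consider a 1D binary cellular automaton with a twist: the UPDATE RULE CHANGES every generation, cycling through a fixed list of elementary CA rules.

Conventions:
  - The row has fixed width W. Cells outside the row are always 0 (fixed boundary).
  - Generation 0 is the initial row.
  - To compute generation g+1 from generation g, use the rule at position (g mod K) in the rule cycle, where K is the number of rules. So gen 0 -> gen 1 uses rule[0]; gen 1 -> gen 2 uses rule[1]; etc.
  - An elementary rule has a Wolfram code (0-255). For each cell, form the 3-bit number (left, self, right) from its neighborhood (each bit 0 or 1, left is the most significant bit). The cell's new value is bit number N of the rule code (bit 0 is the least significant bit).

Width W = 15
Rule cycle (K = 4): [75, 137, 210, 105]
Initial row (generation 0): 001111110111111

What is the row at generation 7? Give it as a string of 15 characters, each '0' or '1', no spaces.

Answer: 000000010001000

Derivation:
Gen 0: 001111110111111
Gen 1 (rule 75): 111000010100001
Gen 2 (rule 137): 110011000001100
Gen 3 (rule 210): 011101100010110
Gen 4 (rule 105): 010111101001110
Gen 5 (rule 75): 100100100011010
Gen 6 (rule 137): 000000001010000
Gen 7 (rule 210): 000000010001000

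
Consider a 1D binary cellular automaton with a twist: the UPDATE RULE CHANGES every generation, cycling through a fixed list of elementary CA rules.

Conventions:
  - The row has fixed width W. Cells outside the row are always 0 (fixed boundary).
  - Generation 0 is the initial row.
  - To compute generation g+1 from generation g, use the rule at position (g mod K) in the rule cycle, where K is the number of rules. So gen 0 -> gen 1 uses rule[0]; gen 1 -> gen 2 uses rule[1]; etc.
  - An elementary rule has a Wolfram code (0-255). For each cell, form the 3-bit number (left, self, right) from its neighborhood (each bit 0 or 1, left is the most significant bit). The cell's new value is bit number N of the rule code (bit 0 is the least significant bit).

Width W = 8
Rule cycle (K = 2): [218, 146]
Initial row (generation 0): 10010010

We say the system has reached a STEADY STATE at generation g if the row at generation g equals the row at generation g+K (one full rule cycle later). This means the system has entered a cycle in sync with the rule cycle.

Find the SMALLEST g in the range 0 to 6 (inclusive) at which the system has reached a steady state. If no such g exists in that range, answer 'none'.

Gen 0: 10010010
Gen 1 (rule 218): 01101101
Gen 2 (rule 146): 10000000
Gen 3 (rule 218): 01000000
Gen 4 (rule 146): 10100000
Gen 5 (rule 218): 00010000
Gen 6 (rule 146): 00101000
Gen 7 (rule 218): 01000100
Gen 8 (rule 146): 10101010

Answer: none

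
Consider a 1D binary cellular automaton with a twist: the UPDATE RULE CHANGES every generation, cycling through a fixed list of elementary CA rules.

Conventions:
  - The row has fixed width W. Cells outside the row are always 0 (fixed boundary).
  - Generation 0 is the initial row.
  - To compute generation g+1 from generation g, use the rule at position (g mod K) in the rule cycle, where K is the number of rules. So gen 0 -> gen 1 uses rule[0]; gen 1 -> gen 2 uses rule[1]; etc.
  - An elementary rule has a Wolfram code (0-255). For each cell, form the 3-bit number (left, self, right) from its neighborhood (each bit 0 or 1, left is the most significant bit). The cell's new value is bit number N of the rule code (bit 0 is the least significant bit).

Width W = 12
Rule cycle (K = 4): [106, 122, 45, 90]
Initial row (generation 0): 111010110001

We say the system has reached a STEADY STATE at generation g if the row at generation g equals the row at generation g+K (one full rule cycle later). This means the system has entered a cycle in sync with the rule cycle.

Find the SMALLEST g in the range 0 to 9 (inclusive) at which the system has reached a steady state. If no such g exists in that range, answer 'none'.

Answer: none

Derivation:
Gen 0: 111010110001
Gen 1 (rule 106): 101101110010
Gen 2 (rule 122): 011111011101
Gen 3 (rule 45): 010000110011
Gen 4 (rule 90): 101001111111
Gen 5 (rule 106): 010011000001
Gen 6 (rule 122): 101111100010
Gen 7 (rule 45): 111000001010
Gen 8 (rule 90): 101100010001
Gen 9 (rule 106): 011100100010
Gen 10 (rule 122): 110111010101
Gen 11 (rule 45): 101100111111
Gen 12 (rule 90): 001111100001
Gen 13 (rule 106): 011000100010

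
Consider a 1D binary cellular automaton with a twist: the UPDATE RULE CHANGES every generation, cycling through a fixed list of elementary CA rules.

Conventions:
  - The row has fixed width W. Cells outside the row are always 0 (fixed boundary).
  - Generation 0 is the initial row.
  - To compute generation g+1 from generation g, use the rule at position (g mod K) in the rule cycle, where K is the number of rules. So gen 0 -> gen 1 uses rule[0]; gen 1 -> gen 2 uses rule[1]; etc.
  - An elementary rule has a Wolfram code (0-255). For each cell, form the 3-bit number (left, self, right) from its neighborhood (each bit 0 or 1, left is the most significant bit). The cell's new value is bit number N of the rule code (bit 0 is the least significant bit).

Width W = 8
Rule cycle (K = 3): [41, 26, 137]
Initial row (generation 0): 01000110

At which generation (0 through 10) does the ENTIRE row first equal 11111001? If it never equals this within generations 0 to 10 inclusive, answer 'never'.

Gen 0: 01000110
Gen 1 (rule 41): 00010100
Gen 2 (rule 26): 00100010
Gen 3 (rule 137): 10001000
Gen 4 (rule 41): 00100011
Gen 5 (rule 26): 01010110
Gen 6 (rule 137): 00000100
Gen 7 (rule 41): 11110001
Gen 8 (rule 26): 10001010
Gen 9 (rule 137): 00100000
Gen 10 (rule 41): 10001111

Answer: never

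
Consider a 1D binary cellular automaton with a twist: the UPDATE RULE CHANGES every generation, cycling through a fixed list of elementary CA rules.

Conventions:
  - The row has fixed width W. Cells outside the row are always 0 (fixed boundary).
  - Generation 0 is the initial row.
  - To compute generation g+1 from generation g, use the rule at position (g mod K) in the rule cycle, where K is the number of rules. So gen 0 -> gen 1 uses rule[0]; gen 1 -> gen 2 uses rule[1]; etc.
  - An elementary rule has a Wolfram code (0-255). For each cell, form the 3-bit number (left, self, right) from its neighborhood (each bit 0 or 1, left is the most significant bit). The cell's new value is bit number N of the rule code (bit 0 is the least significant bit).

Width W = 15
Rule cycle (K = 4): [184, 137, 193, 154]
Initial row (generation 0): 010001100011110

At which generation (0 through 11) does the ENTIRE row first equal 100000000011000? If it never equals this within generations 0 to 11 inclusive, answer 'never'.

Gen 0: 010001100011110
Gen 1 (rule 184): 001001010011101
Gen 2 (rule 137): 100000000011000
Gen 3 (rule 193): 001111111001011
Gen 4 (rule 154): 011111110110010
Gen 5 (rule 184): 011111101101001
Gen 6 (rule 137): 011111001000000
Gen 7 (rule 193): 001111000011111
Gen 8 (rule 154): 011110100111110
Gen 9 (rule 184): 011101010111101
Gen 10 (rule 137): 011000000111000
Gen 11 (rule 193): 001011110011011

Answer: 2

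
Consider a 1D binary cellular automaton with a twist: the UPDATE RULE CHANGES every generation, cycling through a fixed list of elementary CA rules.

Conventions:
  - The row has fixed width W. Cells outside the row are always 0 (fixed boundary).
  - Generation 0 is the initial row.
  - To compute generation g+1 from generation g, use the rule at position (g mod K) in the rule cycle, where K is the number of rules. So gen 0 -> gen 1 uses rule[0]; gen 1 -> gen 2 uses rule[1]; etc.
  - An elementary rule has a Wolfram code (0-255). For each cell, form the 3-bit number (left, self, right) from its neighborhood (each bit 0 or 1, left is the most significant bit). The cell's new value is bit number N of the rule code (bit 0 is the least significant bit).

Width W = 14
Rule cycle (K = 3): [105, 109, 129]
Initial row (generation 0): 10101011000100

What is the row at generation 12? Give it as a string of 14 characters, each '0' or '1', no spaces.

Answer: 00100000001110

Derivation:
Gen 0: 10101011000100
Gen 1 (rule 105): 01010111010001
Gen 2 (rule 109): 01111101110101
Gen 3 (rule 129): 00111000100000
Gen 4 (rule 105): 10101010001111
Gen 5 (rule 109): 11111110101001
Gen 6 (rule 129): 01111100000000
Gen 7 (rule 105): 01000101111111
Gen 8 (rule 109): 01010111000001
Gen 9 (rule 129): 00000010011100
Gen 10 (rule 105): 11111000010101
Gen 11 (rule 109): 10001011011111
Gen 12 (rule 129): 00100000001110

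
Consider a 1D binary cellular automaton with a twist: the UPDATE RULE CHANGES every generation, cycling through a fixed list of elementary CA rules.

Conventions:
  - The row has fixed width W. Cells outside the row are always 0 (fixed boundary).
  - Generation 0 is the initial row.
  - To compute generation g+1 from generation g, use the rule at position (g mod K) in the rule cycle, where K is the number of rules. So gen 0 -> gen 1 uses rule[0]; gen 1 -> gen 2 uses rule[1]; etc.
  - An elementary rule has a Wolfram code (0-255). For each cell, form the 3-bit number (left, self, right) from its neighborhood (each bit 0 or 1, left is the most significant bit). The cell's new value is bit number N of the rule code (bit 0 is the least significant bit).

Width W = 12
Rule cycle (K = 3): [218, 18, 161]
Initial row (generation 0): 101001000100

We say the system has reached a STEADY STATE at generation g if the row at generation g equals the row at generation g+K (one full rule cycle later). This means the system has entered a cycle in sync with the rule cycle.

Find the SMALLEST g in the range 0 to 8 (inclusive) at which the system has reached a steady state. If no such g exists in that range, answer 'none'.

Answer: 5

Derivation:
Gen 0: 101001000100
Gen 1 (rule 218): 000110101010
Gen 2 (rule 18): 001000000001
Gen 3 (rule 161): 100011111100
Gen 4 (rule 218): 010111111110
Gen 5 (rule 18): 100000000001
Gen 6 (rule 161): 001111111100
Gen 7 (rule 218): 011111111110
Gen 8 (rule 18): 100000000001
Gen 9 (rule 161): 001111111100
Gen 10 (rule 218): 011111111110
Gen 11 (rule 18): 100000000001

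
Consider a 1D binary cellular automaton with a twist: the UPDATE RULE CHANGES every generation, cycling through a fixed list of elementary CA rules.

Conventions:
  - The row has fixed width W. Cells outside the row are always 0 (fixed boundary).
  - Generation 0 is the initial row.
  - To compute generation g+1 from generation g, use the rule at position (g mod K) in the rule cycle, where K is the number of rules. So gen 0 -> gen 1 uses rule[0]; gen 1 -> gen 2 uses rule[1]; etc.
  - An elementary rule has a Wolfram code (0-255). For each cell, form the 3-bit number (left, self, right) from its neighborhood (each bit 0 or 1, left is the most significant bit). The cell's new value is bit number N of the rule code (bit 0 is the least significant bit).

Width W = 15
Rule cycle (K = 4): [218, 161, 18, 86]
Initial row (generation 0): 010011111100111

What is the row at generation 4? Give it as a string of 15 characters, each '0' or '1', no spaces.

Gen 0: 010011111100111
Gen 1 (rule 218): 101111111111111
Gen 2 (rule 161): 010111111111110
Gen 3 (rule 18): 100000000000001
Gen 4 (rule 86): 110000000000011

Answer: 110000000000011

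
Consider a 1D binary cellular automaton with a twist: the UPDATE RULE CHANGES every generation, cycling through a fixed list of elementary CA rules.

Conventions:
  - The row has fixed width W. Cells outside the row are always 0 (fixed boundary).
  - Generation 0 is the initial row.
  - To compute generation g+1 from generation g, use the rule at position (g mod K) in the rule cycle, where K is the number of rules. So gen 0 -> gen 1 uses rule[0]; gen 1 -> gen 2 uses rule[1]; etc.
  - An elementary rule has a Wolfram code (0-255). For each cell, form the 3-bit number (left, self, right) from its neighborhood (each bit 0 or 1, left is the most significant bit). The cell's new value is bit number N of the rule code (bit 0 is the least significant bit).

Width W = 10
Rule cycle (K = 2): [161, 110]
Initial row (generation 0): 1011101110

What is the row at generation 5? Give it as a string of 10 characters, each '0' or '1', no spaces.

Answer: 0001100100

Derivation:
Gen 0: 1011101110
Gen 1 (rule 161): 0101010100
Gen 2 (rule 110): 1111111100
Gen 3 (rule 161): 0111111001
Gen 4 (rule 110): 1100001011
Gen 5 (rule 161): 0001100100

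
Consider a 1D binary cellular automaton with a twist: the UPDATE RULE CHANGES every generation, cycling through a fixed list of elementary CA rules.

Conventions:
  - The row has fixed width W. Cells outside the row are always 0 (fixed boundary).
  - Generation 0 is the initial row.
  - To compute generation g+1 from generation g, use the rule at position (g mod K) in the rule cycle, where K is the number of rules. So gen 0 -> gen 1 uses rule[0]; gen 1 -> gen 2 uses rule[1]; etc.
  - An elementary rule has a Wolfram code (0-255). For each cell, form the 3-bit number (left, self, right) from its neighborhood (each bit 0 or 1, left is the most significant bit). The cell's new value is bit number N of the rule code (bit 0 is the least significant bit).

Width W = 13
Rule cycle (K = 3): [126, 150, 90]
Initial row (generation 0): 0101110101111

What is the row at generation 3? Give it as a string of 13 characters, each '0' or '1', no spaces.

Answer: 1111011010101

Derivation:
Gen 0: 0101110101111
Gen 1 (rule 126): 1111011111001
Gen 2 (rule 150): 0110001110111
Gen 3 (rule 90): 1111011010101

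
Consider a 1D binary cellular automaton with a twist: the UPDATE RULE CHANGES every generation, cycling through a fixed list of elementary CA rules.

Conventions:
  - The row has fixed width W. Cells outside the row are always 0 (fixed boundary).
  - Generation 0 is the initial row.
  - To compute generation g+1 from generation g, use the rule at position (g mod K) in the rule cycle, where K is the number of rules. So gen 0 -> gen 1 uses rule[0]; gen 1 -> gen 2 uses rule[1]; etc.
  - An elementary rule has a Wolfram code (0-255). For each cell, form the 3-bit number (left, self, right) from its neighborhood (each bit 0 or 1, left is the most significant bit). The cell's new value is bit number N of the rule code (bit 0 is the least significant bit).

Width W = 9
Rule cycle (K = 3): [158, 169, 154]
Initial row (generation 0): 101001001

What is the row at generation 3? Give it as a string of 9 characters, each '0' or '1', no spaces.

Answer: 111111101

Derivation:
Gen 0: 101001001
Gen 1 (rule 158): 101111111
Gen 2 (rule 169): 011111110
Gen 3 (rule 154): 111111101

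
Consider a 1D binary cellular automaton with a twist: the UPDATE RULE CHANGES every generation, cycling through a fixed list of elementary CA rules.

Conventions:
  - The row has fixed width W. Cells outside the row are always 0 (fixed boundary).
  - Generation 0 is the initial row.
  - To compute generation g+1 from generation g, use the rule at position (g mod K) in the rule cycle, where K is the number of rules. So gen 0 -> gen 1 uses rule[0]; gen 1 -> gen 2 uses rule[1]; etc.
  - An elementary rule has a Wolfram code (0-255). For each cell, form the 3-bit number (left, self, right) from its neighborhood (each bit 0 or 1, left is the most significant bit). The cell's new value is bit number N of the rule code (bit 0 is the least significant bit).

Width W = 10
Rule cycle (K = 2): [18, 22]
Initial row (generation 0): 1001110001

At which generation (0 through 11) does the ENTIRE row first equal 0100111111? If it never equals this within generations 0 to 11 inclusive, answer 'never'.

Gen 0: 1001110001
Gen 1 (rule 18): 0110001010
Gen 2 (rule 22): 1001011011
Gen 3 (rule 18): 0110000000
Gen 4 (rule 22): 1001000000
Gen 5 (rule 18): 0110100000
Gen 6 (rule 22): 1000110000
Gen 7 (rule 18): 0101001000
Gen 8 (rule 22): 1101111100
Gen 9 (rule 18): 0000000010
Gen 10 (rule 22): 0000000111
Gen 11 (rule 18): 0000001000

Answer: never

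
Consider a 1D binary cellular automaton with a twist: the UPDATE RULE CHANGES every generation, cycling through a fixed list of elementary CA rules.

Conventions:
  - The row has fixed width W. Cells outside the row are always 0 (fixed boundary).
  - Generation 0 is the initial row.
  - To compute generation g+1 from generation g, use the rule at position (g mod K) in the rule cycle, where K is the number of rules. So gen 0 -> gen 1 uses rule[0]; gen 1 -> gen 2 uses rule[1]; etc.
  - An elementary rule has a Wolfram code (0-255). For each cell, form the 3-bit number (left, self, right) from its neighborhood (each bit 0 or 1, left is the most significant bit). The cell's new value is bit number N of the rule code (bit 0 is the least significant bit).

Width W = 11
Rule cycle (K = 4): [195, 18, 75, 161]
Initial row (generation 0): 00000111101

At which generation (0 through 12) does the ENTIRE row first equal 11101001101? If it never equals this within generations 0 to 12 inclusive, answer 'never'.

Answer: never

Derivation:
Gen 0: 00000111101
Gen 1 (rule 195): 11111011100
Gen 2 (rule 18): 00000000010
Gen 3 (rule 75): 11111111100
Gen 4 (rule 161): 01111111001
Gen 5 (rule 195): 10111111010
Gen 6 (rule 18): 00000000001
Gen 7 (rule 75): 11111111110
Gen 8 (rule 161): 01111111100
Gen 9 (rule 195): 10111111101
Gen 10 (rule 18): 00000000000
Gen 11 (rule 75): 11111111111
Gen 12 (rule 161): 01111111110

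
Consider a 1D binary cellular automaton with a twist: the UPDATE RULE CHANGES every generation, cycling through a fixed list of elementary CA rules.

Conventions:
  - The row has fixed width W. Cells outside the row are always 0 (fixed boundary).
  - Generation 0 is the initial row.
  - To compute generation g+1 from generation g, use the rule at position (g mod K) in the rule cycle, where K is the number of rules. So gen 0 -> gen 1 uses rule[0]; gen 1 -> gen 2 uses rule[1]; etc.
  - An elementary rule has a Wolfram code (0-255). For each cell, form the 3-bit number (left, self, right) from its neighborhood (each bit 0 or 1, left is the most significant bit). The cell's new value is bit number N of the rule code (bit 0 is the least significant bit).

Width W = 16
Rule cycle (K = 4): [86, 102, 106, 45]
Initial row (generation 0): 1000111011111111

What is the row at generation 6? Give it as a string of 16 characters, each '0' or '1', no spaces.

Answer: 1010101100111010

Derivation:
Gen 0: 1000111011111111
Gen 1 (rule 86): 1101001000000001
Gen 2 (rule 102): 0111011000000011
Gen 3 (rule 106): 1101111000000111
Gen 4 (rule 45): 1011000011110100
Gen 5 (rule 86): 1001100100010110
Gen 6 (rule 102): 1010101100111010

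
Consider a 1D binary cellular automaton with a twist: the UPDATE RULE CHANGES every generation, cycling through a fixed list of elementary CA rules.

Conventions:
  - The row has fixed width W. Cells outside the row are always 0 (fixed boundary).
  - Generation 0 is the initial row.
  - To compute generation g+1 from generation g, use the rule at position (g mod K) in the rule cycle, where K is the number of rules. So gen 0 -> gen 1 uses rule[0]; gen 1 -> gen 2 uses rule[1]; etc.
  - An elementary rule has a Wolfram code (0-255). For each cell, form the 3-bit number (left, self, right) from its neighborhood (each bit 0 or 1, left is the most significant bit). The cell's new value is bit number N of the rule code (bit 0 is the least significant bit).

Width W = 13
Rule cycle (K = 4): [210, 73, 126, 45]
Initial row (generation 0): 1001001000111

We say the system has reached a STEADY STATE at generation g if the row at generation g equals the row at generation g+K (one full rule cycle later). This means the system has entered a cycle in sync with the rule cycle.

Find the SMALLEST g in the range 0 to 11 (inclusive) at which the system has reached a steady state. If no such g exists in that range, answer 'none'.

Gen 0: 1001001000111
Gen 1 (rule 210): 0110110101011
Gen 2 (rule 73): 0110110000011
Gen 3 (rule 126): 1111111000111
Gen 4 (rule 45): 1000000010100
Gen 5 (rule 210): 0100000100010
Gen 6 (rule 73): 0001110001000
Gen 7 (rule 126): 0011011011100
Gen 8 (rule 45): 1010110110001
Gen 9 (rule 210): 0000010011010
Gen 10 (rule 73): 1111000011000
Gen 11 (rule 126): 1001100111100
Gen 12 (rule 45): 1001000100001
Gen 13 (rule 210): 0110101010010
Gen 14 (rule 73): 0110000000000
Gen 15 (rule 126): 1111000000000

Answer: none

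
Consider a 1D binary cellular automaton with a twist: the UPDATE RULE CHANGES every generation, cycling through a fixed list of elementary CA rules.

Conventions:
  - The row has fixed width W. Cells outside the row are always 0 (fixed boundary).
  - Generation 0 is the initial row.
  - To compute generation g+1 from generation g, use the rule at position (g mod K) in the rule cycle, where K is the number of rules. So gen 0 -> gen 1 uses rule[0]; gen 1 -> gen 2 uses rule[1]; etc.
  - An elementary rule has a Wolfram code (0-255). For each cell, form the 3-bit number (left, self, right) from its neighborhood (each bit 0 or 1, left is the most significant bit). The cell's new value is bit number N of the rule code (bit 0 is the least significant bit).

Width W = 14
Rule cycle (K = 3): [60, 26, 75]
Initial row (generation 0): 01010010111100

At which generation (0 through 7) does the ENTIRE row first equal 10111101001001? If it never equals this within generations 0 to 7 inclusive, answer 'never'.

Gen 0: 01010010111100
Gen 1 (rule 60): 01111011100010
Gen 2 (rule 26): 11000010010101
Gen 3 (rule 75): 11011100100000
Gen 4 (rule 60): 10110010110000
Gen 5 (rule 26): 00101100101000
Gen 6 (rule 75): 11001101000011
Gen 7 (rule 60): 10101011100010

Answer: never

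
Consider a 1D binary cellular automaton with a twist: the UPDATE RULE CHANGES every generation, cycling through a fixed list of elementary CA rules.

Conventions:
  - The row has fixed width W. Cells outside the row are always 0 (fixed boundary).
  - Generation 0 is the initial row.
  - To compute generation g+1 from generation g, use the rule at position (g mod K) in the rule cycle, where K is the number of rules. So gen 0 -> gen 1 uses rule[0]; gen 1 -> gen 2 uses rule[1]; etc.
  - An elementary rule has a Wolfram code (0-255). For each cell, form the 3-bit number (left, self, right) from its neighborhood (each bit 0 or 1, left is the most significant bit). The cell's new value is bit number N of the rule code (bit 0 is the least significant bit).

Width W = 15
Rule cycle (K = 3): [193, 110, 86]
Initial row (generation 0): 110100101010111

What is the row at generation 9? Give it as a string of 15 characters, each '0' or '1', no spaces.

Gen 0: 110100101010111
Gen 1 (rule 193): 010000000000011
Gen 2 (rule 110): 110000000000111
Gen 3 (rule 86): 011000000001001
Gen 4 (rule 193): 001011111100000
Gen 5 (rule 110): 011110000100000
Gen 6 (rule 86): 100011001110000
Gen 7 (rule 193): 001001000110111
Gen 8 (rule 110): 011011001111101
Gen 9 (rule 86): 101001110000101

Answer: 101001110000101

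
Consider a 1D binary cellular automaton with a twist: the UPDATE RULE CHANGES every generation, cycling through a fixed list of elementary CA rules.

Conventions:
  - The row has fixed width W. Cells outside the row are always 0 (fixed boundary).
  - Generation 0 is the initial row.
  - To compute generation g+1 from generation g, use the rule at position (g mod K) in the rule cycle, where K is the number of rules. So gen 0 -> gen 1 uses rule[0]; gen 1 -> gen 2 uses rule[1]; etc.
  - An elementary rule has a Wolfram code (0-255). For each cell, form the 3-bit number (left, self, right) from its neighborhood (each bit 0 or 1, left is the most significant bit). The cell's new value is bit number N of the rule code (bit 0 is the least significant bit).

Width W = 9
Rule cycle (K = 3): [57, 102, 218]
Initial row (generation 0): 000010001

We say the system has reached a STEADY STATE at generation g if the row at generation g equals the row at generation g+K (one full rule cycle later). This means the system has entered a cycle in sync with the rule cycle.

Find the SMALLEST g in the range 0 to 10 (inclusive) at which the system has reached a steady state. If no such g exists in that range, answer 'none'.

Answer: none

Derivation:
Gen 0: 000010001
Gen 1 (rule 57): 111001100
Gen 2 (rule 102): 001010100
Gen 3 (rule 218): 010000010
Gen 4 (rule 57): 001111001
Gen 5 (rule 102): 010001011
Gen 6 (rule 218): 101010011
Gen 7 (rule 57): 010101010
Gen 8 (rule 102): 111111110
Gen 9 (rule 218): 111111111
Gen 10 (rule 57): 100000000
Gen 11 (rule 102): 100000000
Gen 12 (rule 218): 010000000
Gen 13 (rule 57): 001111111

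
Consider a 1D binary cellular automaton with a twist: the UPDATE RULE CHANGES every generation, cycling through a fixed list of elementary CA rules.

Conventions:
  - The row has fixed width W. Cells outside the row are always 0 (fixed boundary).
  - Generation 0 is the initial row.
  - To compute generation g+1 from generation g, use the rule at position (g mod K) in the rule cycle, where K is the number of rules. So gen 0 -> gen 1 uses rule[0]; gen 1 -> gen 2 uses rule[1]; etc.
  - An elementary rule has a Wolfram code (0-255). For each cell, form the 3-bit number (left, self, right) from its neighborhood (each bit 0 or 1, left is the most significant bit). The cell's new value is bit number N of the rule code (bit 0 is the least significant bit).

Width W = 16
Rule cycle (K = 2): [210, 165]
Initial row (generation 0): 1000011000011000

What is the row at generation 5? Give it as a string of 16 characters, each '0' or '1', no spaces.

Answer: 0111010010111011

Derivation:
Gen 0: 1000011000011000
Gen 1 (rule 210): 0100101100101100
Gen 2 (rule 165): 0100110000110001
Gen 3 (rule 210): 1011011001011010
Gen 4 (rule 165): 1100100001100110
Gen 5 (rule 210): 0111010010111011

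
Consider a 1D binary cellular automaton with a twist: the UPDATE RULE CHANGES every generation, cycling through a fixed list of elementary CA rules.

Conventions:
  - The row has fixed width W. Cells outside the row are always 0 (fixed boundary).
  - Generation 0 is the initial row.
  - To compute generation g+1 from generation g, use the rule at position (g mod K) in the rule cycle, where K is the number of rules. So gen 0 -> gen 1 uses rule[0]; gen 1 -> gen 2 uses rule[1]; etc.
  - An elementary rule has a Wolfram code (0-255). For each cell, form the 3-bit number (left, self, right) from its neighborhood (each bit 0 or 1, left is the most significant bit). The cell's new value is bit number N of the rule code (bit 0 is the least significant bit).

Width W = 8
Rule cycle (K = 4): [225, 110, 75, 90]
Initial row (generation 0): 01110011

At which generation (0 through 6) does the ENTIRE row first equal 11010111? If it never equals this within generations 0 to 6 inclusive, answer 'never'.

Answer: 3

Derivation:
Gen 0: 01110011
Gen 1 (rule 225): 00110001
Gen 2 (rule 110): 01110011
Gen 3 (rule 75): 11010111
Gen 4 (rule 90): 11000101
Gen 5 (rule 225): 01010010
Gen 6 (rule 110): 11110110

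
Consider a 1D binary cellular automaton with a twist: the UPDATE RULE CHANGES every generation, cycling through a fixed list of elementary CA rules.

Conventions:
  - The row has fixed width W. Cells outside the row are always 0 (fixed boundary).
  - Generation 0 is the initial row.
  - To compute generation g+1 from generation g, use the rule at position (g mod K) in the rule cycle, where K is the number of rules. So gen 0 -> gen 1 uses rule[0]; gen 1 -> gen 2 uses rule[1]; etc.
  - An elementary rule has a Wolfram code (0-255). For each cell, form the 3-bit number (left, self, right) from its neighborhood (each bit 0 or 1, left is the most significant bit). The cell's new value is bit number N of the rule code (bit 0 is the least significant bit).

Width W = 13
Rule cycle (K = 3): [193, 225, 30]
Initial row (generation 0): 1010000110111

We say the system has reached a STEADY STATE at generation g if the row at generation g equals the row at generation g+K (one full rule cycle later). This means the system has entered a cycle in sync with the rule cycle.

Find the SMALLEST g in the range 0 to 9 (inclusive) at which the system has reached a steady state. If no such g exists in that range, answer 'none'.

Answer: 9

Derivation:
Gen 0: 1010000110111
Gen 1 (rule 193): 0000110010011
Gen 2 (rule 225): 1110010000001
Gen 3 (rule 30): 1001111000011
Gen 4 (rule 193): 0000111011001
Gen 5 (rule 225): 1110011101000
Gen 6 (rule 30): 1001110001100
Gen 7 (rule 193): 0000110100101
Gen 8 (rule 225): 1110011000010
Gen 9 (rule 30): 1001110100111
Gen 10 (rule 193): 0000110000011
Gen 11 (rule 225): 1110010111001
Gen 12 (rule 30): 1001110100111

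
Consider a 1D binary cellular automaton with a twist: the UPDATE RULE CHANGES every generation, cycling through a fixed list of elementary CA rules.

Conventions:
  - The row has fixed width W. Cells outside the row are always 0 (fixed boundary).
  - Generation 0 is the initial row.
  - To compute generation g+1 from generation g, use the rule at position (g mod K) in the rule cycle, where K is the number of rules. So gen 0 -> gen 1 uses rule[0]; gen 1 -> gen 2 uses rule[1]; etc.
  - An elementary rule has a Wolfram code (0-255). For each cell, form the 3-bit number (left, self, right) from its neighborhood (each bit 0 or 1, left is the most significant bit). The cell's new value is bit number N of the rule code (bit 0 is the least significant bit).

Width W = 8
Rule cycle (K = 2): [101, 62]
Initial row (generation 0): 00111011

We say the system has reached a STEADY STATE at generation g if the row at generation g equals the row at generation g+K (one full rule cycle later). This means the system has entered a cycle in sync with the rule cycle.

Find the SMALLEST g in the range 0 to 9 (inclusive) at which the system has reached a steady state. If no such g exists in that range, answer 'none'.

Gen 0: 00111011
Gen 1 (rule 101): 10001101
Gen 2 (rule 62): 11011011
Gen 3 (rule 101): 01101101
Gen 4 (rule 62): 11011011
Gen 5 (rule 101): 01101101
Gen 6 (rule 62): 11011011
Gen 7 (rule 101): 01101101
Gen 8 (rule 62): 11011011
Gen 9 (rule 101): 01101101
Gen 10 (rule 62): 11011011
Gen 11 (rule 101): 01101101

Answer: 2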